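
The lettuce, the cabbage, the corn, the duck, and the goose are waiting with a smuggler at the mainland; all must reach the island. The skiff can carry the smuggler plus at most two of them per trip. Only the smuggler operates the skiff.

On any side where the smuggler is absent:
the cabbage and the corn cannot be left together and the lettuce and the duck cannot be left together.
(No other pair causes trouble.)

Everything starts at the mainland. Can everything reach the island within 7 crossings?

Yes — this plan uses 5 crossings (≤ 7):
1. Smuggler goes to the island with the cabbage and the lettuce.  [the mainland: the corn, the duck, the goose | the island: the cabbage, the lettuce]
2. Smuggler goes back to the mainland alone.  [the mainland: the corn, the duck, the goose | the island: the cabbage, the lettuce]
3. Smuggler goes to the island with the goose.  [the mainland: the corn, the duck | the island: the cabbage, the goose, the lettuce]
4. Smuggler goes back to the mainland alone.  [the mainland: the corn, the duck | the island: the cabbage, the goose, the lettuce]
5. Smuggler goes to the island with the corn and the duck.  [the mainland: — | the island: the cabbage, the corn, the duck, the goose, the lettuce]

Yes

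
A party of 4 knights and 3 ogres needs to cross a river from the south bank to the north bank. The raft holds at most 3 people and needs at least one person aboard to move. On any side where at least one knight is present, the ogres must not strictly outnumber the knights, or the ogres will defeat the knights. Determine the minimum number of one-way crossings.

Counting alone: each trip to the north bank takes at most 3 across and each return brings at least 1 back, so after t trips out (and t−1 returns) at most 3t − (t−1) of the 7 are across; that first reaches 7 at t = 3, so at least 5 crossings are needed.
The plan below uses exactly 5 crossings, so it is optimal:
1. 3 ogres → the north bank.  (the south bank: 4K 0O; the north bank: 0K 3O)
2. 1 ogre ← the south bank.  (the south bank: 4K 1O; the north bank: 0K 2O)
3. 3 knights → the north bank.  (the south bank: 1K 1O; the north bank: 3K 2O)
4. 1 knight ← the south bank.  (the south bank: 2K 1O; the north bank: 2K 2O)
5. 2 knights and 1 ogre → the north bank.  (the south bank: 0K 0O; the north bank: 4K 3O)

5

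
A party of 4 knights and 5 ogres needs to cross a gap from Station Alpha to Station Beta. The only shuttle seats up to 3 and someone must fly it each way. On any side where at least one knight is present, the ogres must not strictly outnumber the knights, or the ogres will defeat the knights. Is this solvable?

The ogres already outnumber the knights at Station Alpha before anyone moves, so the starting position itself is disallowed.

No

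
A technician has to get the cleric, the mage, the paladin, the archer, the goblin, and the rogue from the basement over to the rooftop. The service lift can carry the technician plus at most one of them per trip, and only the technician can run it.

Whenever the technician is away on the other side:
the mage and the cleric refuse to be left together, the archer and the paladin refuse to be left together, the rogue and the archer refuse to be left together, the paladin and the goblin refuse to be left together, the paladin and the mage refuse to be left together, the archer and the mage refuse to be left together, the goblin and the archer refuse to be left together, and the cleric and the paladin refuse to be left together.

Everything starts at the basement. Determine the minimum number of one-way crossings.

impossible

Whatever the first load, the items left behind include a forbidden pair without the technician. No opening move is safe, so no plan exists.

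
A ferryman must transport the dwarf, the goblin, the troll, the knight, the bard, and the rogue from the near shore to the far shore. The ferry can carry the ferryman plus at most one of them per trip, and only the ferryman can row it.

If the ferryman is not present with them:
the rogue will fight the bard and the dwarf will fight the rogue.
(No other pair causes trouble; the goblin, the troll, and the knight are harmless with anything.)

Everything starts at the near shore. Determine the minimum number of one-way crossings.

13

Counting alone: the ferryman can take at most 1 across per trip to the far shore, so moving all 6 needs at least 6 loaded trips out, with a return between consecutive ones — at least 11 crossings.
The safety rule pushes this higher. Following every safe sequence of crossings, the most of the 6 that can be at the far shore as the ferry arrives there on crossing 11 is 5 — never all 6.
So no plan with fewer than 13 crossings exists, and this one achieves 13:
1. Ferryman goes to the far shore with the rogue.  [the near shore: the bard, the dwarf, the goblin, the knight, the troll | the far shore: the rogue]
2. Ferryman goes back to the near shore alone.  [the near shore: the bard, the dwarf, the goblin, the knight, the troll | the far shore: the rogue]
3. Ferryman goes to the far shore with the dwarf.  [the near shore: the bard, the goblin, the knight, the troll | the far shore: the dwarf, the rogue]
4. Ferryman goes back to the near shore with the rogue.  [the near shore: the bard, the goblin, the knight, the rogue, the troll | the far shore: the dwarf]
5. Ferryman goes to the far shore with the bard.  [the near shore: the goblin, the knight, the rogue, the troll | the far shore: the bard, the dwarf]
6. Ferryman goes back to the near shore alone.  [the near shore: the goblin, the knight, the rogue, the troll | the far shore: the bard, the dwarf]
7. Ferryman goes to the far shore with the goblin.  [the near shore: the knight, the rogue, the troll | the far shore: the bard, the dwarf, the goblin]
8. Ferryman goes back to the near shore alone.  [the near shore: the knight, the rogue, the troll | the far shore: the bard, the dwarf, the goblin]
9. Ferryman goes to the far shore with the troll.  [the near shore: the knight, the rogue | the far shore: the bard, the dwarf, the goblin, the troll]
10. Ferryman goes back to the near shore alone.  [the near shore: the knight, the rogue | the far shore: the bard, the dwarf, the goblin, the troll]
11. Ferryman goes to the far shore with the knight.  [the near shore: the rogue | the far shore: the bard, the dwarf, the goblin, the knight, the troll]
12. Ferryman goes back to the near shore alone.  [the near shore: the rogue | the far shore: the bard, the dwarf, the goblin, the knight, the troll]
13. Ferryman goes to the far shore with the rogue.  [the near shore: — | the far shore: the bard, the dwarf, the goblin, the knight, the rogue, the troll]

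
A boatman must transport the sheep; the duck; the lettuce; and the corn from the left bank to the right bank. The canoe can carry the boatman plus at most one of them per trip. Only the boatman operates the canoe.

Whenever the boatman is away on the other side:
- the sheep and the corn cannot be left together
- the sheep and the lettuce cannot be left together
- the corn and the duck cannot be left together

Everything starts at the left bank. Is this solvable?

No

Whatever the first load, the items left behind include a forbidden pair without the boatman. No opening move is safe, so no plan exists.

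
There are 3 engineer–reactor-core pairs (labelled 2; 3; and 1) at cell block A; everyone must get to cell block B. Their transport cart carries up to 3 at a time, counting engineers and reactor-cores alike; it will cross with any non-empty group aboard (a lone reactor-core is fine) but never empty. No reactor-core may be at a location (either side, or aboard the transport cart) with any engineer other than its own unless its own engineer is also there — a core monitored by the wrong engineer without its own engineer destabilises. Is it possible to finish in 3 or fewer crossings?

Counting alone: each trip to cell block B takes at most 3 across and each return brings at least 1 back, so after t trips out (and t−1 returns) at most 3t − (t−1) of the 6 are across; that first reaches 6 at t = 3, so at least 5 crossings are needed.
Since 3 < 5, 3 crossings cannot be enough. (The shortest complete plan in fact takes 5:)
1. engineer 2 and reactor-core 2 cross → cell block B.
2. engineer 2 crosses ← cell block A.
3. engineer 1, engineer 2, and engineer 3 cross → cell block B.
4. reactor-core 2 crosses ← cell block A.
5. reactor-core 1, reactor-core 2, and reactor-core 3 cross → cell block B.

No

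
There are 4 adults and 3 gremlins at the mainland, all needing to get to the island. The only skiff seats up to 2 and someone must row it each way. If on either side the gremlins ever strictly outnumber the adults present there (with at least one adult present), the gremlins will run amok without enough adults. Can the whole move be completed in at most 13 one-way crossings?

Yes — this plan uses 11 crossings (≤ 13):
1. 2 gremlins → the island.  (the mainland: 4A 1G; the island: 0A 2G)
2. 1 gremlin ← the mainland.  (the mainland: 4A 2G; the island: 0A 1G)
3. 2 gremlins → the island.  (the mainland: 4A 0G; the island: 0A 3G)
4. 1 gremlin ← the mainland.  (the mainland: 4A 1G; the island: 0A 2G)
5. 2 adults → the island.  (the mainland: 2A 1G; the island: 2A 2G)
6. 1 gremlin ← the mainland.  (the mainland: 2A 2G; the island: 2A 1G)
7. 1 adult and 1 gremlin → the island.  (the mainland: 1A 1G; the island: 3A 2G)
8. 1 adult ← the mainland.  (the mainland: 2A 1G; the island: 2A 2G)
9. 1 adult and 1 gremlin → the island.  (the mainland: 1A 0G; the island: 3A 3G)
10. 1 gremlin ← the mainland.  (the mainland: 1A 1G; the island: 3A 2G)
11. 1 adult and 1 gremlin → the island.  (the mainland: 0A 0G; the island: 4A 3G)

Yes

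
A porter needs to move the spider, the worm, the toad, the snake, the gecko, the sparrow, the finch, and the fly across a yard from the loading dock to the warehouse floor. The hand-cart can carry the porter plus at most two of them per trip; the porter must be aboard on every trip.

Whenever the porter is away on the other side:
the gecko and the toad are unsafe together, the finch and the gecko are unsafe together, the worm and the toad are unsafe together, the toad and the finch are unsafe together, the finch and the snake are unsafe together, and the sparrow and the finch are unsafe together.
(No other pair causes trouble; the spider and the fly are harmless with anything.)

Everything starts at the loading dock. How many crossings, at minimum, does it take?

13

Counting alone: the porter can take at most 2 across per trip to the warehouse floor, so moving all 8 needs at least 4 loaded trips out, with a return between consecutive ones — at least 7 crossings.
The safety rule pushes this higher. Following every safe sequence of crossings, the most of the 8 that can be at the warehouse floor as the hand-cart arrives there on crossings 7, 9, 11 is 5, 6, 7 respectively — never all 8.
So no plan with fewer than 13 crossings exists, and this one achieves 13:
1. Porter goes to the warehouse floor with the finch and the toad.  [the loading dock: the fly, the gecko, the snake, the sparrow, the spider, the worm | the warehouse floor: the finch, the toad]
2. Porter goes back to the loading dock with the toad.  [the loading dock: the fly, the gecko, the snake, the sparrow, the spider, the toad, the worm | the warehouse floor: the finch]
3. Porter goes to the warehouse floor with the spider and the toad.  [the loading dock: the fly, the gecko, the snake, the sparrow, the worm | the warehouse floor: the finch, the spider, the toad]
4. Porter goes back to the loading dock with the toad.  [the loading dock: the fly, the gecko, the snake, the sparrow, the toad, the worm | the warehouse floor: the finch, the spider]
5. Porter goes to the warehouse floor with the toad and the worm.  [the loading dock: the fly, the gecko, the snake, the sparrow | the warehouse floor: the finch, the spider, the toad, the worm]
6. Porter goes back to the loading dock with the toad.  [the loading dock: the fly, the gecko, the snake, the sparrow, the toad | the warehouse floor: the finch, the spider, the worm]
7. Porter goes to the warehouse floor with the fly and the toad.  [the loading dock: the gecko, the snake, the sparrow | the warehouse floor: the finch, the fly, the spider, the toad, the worm]
8. Porter goes back to the loading dock with the toad.  [the loading dock: the gecko, the snake, the sparrow, the toad | the warehouse floor: the finch, the fly, the spider, the worm]
9. Porter goes to the warehouse floor with the gecko and the snake.  [the loading dock: the sparrow, the toad | the warehouse floor: the finch, the fly, the gecko, the snake, the spider, the worm]
10. Porter goes back to the loading dock with the finch.  [the loading dock: the finch, the sparrow, the toad | the warehouse floor: the fly, the gecko, the snake, the spider, the worm]
11. Porter goes to the warehouse floor with the sparrow and the toad.  [the loading dock: the finch | the warehouse floor: the fly, the gecko, the snake, the sparrow, the spider, the toad, the worm]
12. Porter goes back to the loading dock with the toad.  [the loading dock: the finch, the toad | the warehouse floor: the fly, the gecko, the snake, the sparrow, the spider, the worm]
13. Porter goes to the warehouse floor with the finch and the toad.  [the loading dock: — | the warehouse floor: the finch, the fly, the gecko, the snake, the sparrow, the spider, the toad, the worm]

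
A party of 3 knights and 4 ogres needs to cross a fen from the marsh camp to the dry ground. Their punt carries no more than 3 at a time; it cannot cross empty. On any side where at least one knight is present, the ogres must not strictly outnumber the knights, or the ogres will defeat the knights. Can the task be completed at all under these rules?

The ogres already outnumber the knights at the marsh camp before anyone moves, so the starting position itself is disallowed.

No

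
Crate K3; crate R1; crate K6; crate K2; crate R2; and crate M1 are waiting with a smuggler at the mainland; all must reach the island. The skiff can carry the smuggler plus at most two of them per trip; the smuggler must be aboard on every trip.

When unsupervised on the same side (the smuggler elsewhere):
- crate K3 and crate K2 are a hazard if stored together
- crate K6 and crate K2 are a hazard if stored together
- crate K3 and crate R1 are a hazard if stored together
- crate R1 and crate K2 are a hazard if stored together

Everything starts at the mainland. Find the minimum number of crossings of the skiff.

9

Counting alone: the smuggler can take at most 2 across per trip to the island, so moving all 6 needs at least 3 loaded trips out, with a return between consecutive ones — at least 5 crossings.
The safety rule pushes this higher. Following every safe sequence of crossings, the most of the 6 that can be at the island as the skiff arrives there on crossings 5, 7 is 4, 5 respectively — never all 6.
So no plan with fewer than 9 crossings exists, and this one achieves 9:
1. Smuggler goes to the island with crate K2 and crate K3.
2. Smuggler goes back to the mainland with crate K3.
3. Smuggler goes to the island with crate K3 and crate K6.
4. Smuggler goes back to the mainland with crate K2.
5. Smuggler goes to the island with crate R1 and crate R2.
6. Smuggler goes back to the mainland with crate K3.
7. Smuggler goes to the island with crate K3 and crate M1.
8. Smuggler goes back to the mainland with crate K3.
9. Smuggler goes to the island with crate K2 and crate K3.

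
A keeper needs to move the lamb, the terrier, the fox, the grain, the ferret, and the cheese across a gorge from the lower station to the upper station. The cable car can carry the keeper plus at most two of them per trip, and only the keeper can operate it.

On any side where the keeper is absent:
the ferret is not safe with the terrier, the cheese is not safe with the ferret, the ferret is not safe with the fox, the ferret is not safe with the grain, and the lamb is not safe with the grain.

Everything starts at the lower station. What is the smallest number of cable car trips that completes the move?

7

Counting alone: the keeper can take at most 2 across per trip to the upper station, so moving all 6 needs at least 3 loaded trips out, with a return between consecutive ones — at least 5 crossings.
The safety rule pushes this higher. Following every safe sequence of crossings, the most of the 6 that can be at the upper station as the cable car arrives there on crossing 5 is 5 — never all 6.
So no plan with fewer than 7 crossings exists, and this one achieves 7:
1. Keeper goes to the upper station with the ferret and the lamb.  [the lower station: the cheese, the fox, the grain, the terrier | the upper station: the ferret, the lamb]
2. Keeper goes back to the lower station alone.  [the lower station: the cheese, the fox, the grain, the terrier | the upper station: the ferret, the lamb]
3. Keeper goes to the upper station with the fox and the terrier.  [the lower station: the cheese, the grain | the upper station: the ferret, the fox, the lamb, the terrier]
4. Keeper goes back to the lower station with the ferret.  [the lower station: the cheese, the ferret, the grain | the upper station: the fox, the lamb, the terrier]
5. Keeper goes to the upper station with the cheese and the grain.  [the lower station: the ferret | the upper station: the cheese, the fox, the grain, the lamb, the terrier]
6. Keeper goes back to the lower station with the lamb.  [the lower station: the ferret, the lamb | the upper station: the cheese, the fox, the grain, the terrier]
7. Keeper goes to the upper station with the ferret and the lamb.  [the lower station: — | the upper station: the cheese, the ferret, the fox, the grain, the lamb, the terrier]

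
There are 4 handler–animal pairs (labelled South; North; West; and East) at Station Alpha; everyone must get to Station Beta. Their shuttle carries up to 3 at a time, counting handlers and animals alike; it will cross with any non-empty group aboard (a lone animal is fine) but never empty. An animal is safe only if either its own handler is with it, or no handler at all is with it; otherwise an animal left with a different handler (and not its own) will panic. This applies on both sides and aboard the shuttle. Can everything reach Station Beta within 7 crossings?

No

Counting alone: each trip to Station Beta takes at most 3 across and each return brings at least 1 back, so after t trips out (and t−1 returns) at most 3t − (t−1) of the 8 are across; that first reaches 8 at t = 4, so at least 7 crossings are needed.
The safety rule pushes this higher. Following every safe sequence of crossings, the most of the 8 that can be at Station Beta as the shuttle arrives there on crossing 7 is 7 — never all 8.
So the move cannot be finished within 7 crossings. (The shortest complete plan takes 9:)
1. animal South and handler South cross → Station Beta.
2. handler South crosses ← Station Alpha.
3. animal North, handler North, and handler South cross → Station Beta.
4. animal South and handler South cross ← Station Alpha.
5. handler East, handler South, and handler West cross → Station Beta.
6. animal North crosses ← Station Alpha.
7. animal North and animal South cross → Station Beta.
8. animal South crosses ← Station Alpha.
9. animal East, animal South, and animal West cross → Station Beta.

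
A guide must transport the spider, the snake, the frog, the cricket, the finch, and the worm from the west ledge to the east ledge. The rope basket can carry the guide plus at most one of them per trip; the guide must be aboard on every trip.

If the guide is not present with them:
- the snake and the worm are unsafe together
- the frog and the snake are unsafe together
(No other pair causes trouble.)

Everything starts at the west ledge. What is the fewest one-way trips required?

Counting alone: the guide can take at most 1 across per trip to the east ledge, so moving all 6 needs at least 6 loaded trips out, with a return between consecutive ones — at least 11 crossings.
The safety rule pushes this higher. Following every safe sequence of crossings, the most of the 6 that can be at the east ledge as the rope basket arrives there on crossing 11 is 5 — never all 6.
So no plan with fewer than 13 crossings exists, and this one achieves 13:
1. Guide goes to the east ledge with the snake.
2. Guide goes back to the west ledge alone.
3. Guide goes to the east ledge with the spider.
4. Guide goes back to the west ledge alone.
5. Guide goes to the east ledge with the frog.
6. Guide goes back to the west ledge with the snake.
7. Guide goes to the east ledge with the worm.
8. Guide goes back to the west ledge alone.
9. Guide goes to the east ledge with the cricket.
10. Guide goes back to the west ledge alone.
11. Guide goes to the east ledge with the finch.
12. Guide goes back to the west ledge alone.
13. Guide goes to the east ledge with the snake.

13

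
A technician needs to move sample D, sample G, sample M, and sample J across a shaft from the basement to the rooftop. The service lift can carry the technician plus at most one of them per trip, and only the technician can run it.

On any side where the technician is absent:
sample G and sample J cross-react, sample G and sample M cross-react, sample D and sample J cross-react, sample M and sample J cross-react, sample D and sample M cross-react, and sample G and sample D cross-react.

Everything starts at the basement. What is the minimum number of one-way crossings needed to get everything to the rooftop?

Whatever the first load, the items left behind include a forbidden pair without the technician. No opening move is safe, so no plan exists.

impossible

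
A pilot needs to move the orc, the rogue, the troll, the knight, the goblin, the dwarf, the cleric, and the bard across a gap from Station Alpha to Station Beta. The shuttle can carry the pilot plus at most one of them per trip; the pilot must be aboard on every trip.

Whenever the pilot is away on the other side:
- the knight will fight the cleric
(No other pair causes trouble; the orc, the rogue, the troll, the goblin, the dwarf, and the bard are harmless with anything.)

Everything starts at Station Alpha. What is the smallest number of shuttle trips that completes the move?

15

Counting alone: the pilot can take at most 1 across per trip to Station Beta, so moving all 8 needs at least 8 loaded trips out, with a return between consecutive ones — at least 15 crossings.
The plan below uses exactly 15 crossings, so it is optimal:
1. Pilot goes to Station Beta with the knight.  [Station Alpha: the bard, the cleric, the dwarf, the goblin, the orc, the rogue, the troll | Station Beta: the knight]
2. Pilot goes back to Station Alpha alone.  [Station Alpha: the bard, the cleric, the dwarf, the goblin, the orc, the rogue, the troll | Station Beta: the knight]
3. Pilot goes to Station Beta with the orc.  [Station Alpha: the bard, the cleric, the dwarf, the goblin, the rogue, the troll | Station Beta: the knight, the orc]
4. Pilot goes back to Station Alpha alone.  [Station Alpha: the bard, the cleric, the dwarf, the goblin, the rogue, the troll | Station Beta: the knight, the orc]
5. Pilot goes to Station Beta with the rogue.  [Station Alpha: the bard, the cleric, the dwarf, the goblin, the troll | Station Beta: the knight, the orc, the rogue]
6. Pilot goes back to Station Alpha alone.  [Station Alpha: the bard, the cleric, the dwarf, the goblin, the troll | Station Beta: the knight, the orc, the rogue]
7. Pilot goes to Station Beta with the troll.  [Station Alpha: the bard, the cleric, the dwarf, the goblin | Station Beta: the knight, the orc, the rogue, the troll]
8. Pilot goes back to Station Alpha alone.  [Station Alpha: the bard, the cleric, the dwarf, the goblin | Station Beta: the knight, the orc, the rogue, the troll]
9. Pilot goes to Station Beta with the goblin.  [Station Alpha: the bard, the cleric, the dwarf | Station Beta: the goblin, the knight, the orc, the rogue, the troll]
10. Pilot goes back to Station Alpha alone.  [Station Alpha: the bard, the cleric, the dwarf | Station Beta: the goblin, the knight, the orc, the rogue, the troll]
11. Pilot goes to Station Beta with the dwarf.  [Station Alpha: the bard, the cleric | Station Beta: the dwarf, the goblin, the knight, the orc, the rogue, the troll]
12. Pilot goes back to Station Alpha alone.  [Station Alpha: the bard, the cleric | Station Beta: the dwarf, the goblin, the knight, the orc, the rogue, the troll]
13. Pilot goes to Station Beta with the bard.  [Station Alpha: the cleric | Station Beta: the bard, the dwarf, the goblin, the knight, the orc, the rogue, the troll]
14. Pilot goes back to Station Alpha alone.  [Station Alpha: the cleric | Station Beta: the bard, the dwarf, the goblin, the knight, the orc, the rogue, the troll]
15. Pilot goes to Station Beta with the cleric.  [Station Alpha: — | Station Beta: the bard, the cleric, the dwarf, the goblin, the knight, the orc, the rogue, the troll]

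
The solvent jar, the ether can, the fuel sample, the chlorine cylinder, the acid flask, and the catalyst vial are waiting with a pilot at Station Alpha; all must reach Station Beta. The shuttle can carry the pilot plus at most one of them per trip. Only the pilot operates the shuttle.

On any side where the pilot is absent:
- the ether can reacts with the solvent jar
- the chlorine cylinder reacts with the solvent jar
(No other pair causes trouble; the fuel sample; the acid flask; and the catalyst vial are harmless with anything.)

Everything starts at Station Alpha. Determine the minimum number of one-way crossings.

Counting alone: the pilot can take at most 1 across per trip to Station Beta, so moving all 6 needs at least 6 loaded trips out, with a return between consecutive ones — at least 11 crossings.
The safety rule pushes this higher. Following every safe sequence of crossings, the most of the 6 that can be at Station Beta as the shuttle arrives there on crossing 11 is 5 — never all 6.
So no plan with fewer than 13 crossings exists, and this one achieves 13:
1. Pilot goes to Station Beta with the solvent jar.
2. Pilot goes back to Station Alpha alone.
3. Pilot goes to Station Beta with the ether can.
4. Pilot goes back to Station Alpha with the solvent jar.
5. Pilot goes to Station Beta with the chlorine cylinder.
6. Pilot goes back to Station Alpha alone.
7. Pilot goes to Station Beta with the fuel sample.
8. Pilot goes back to Station Alpha alone.
9. Pilot goes to Station Beta with the acid flask.
10. Pilot goes back to Station Alpha alone.
11. Pilot goes to Station Beta with the catalyst vial.
12. Pilot goes back to Station Alpha alone.
13. Pilot goes to Station Beta with the solvent jar.

13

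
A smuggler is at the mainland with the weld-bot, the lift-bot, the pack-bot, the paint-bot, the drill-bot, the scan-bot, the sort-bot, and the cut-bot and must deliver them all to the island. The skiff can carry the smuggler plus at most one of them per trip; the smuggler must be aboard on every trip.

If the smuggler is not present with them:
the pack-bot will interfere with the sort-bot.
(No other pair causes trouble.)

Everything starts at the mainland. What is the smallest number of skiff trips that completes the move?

15

Counting alone: the smuggler can take at most 1 across per trip to the island, so moving all 8 needs at least 8 loaded trips out, with a return between consecutive ones — at least 15 crossings.
The plan below uses exactly 15 crossings, so it is optimal:
1. Smuggler goes to the island with the pack-bot.
2. Smuggler goes back to the mainland alone.
3. Smuggler goes to the island with the weld-bot.
4. Smuggler goes back to the mainland alone.
5. Smuggler goes to the island with the lift-bot.
6. Smuggler goes back to the mainland alone.
7. Smuggler goes to the island with the paint-bot.
8. Smuggler goes back to the mainland alone.
9. Smuggler goes to the island with the drill-bot.
10. Smuggler goes back to the mainland alone.
11. Smuggler goes to the island with the scan-bot.
12. Smuggler goes back to the mainland alone.
13. Smuggler goes to the island with the cut-bot.
14. Smuggler goes back to the mainland alone.
15. Smuggler goes to the island with the sort-bot.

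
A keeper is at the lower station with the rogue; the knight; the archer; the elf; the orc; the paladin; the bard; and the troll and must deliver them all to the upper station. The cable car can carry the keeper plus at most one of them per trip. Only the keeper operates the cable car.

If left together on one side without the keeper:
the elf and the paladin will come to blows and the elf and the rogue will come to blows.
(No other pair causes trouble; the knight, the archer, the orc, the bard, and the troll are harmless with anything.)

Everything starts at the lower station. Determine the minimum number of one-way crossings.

17

Counting alone: the keeper can take at most 1 across per trip to the upper station, so moving all 8 needs at least 8 loaded trips out, with a return between consecutive ones — at least 15 crossings.
The safety rule pushes this higher. Following every safe sequence of crossings, the most of the 8 that can be at the upper station as the cable car arrives there on crossing 15 is 7 — never all 8.
So no plan with fewer than 17 crossings exists, and this one achieves 17:
1. Keeper goes to the upper station with the elf.
2. Keeper goes back to the lower station alone.
3. Keeper goes to the upper station with the rogue.
4. Keeper goes back to the lower station with the elf.
5. Keeper goes to the upper station with the paladin.
6. Keeper goes back to the lower station alone.
7. Keeper goes to the upper station with the knight.
8. Keeper goes back to the lower station alone.
9. Keeper goes to the upper station with the archer.
10. Keeper goes back to the lower station alone.
11. Keeper goes to the upper station with the orc.
12. Keeper goes back to the lower station alone.
13. Keeper goes to the upper station with the bard.
14. Keeper goes back to the lower station alone.
15. Keeper goes to the upper station with the troll.
16. Keeper goes back to the lower station alone.
17. Keeper goes to the upper station with the elf.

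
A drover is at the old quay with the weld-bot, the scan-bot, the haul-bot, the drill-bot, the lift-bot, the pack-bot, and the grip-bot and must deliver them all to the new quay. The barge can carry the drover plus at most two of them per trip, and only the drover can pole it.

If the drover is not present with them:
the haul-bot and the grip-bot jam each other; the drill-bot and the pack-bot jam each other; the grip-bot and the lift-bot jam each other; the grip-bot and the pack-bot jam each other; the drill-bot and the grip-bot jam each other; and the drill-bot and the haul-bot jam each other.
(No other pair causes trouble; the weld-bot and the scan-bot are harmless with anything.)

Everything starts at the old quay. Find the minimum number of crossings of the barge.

Counting alone: the drover can take at most 2 across per trip to the new quay, so moving all 7 needs at least 4 loaded trips out, with a return between consecutive ones — at least 7 crossings.
The safety rule pushes this higher. Following every safe sequence of crossings, the most of the 7 that can be at the new quay as the barge arrives there on crossings 7, 9 is 5, 6 respectively — never all 7.
So no plan with fewer than 11 crossings exists, and this one achieves 11:
1. Drover goes to the new quay with the drill-bot and the grip-bot.
2. Drover goes back to the old quay with the drill-bot.
3. Drover goes to the new quay with the drill-bot and the weld-bot.
4. Drover goes back to the old quay with the drill-bot.
5. Drover goes to the new quay with the drill-bot and the scan-bot.
6. Drover goes back to the old quay with the drill-bot.
7. Drover goes to the new quay with the haul-bot and the pack-bot.
8. Drover goes back to the old quay with the grip-bot.
9. Drover goes to the new quay with the drill-bot and the lift-bot.
10. Drover goes back to the old quay with the drill-bot.
11. Drover goes to the new quay with the drill-bot and the grip-bot.

11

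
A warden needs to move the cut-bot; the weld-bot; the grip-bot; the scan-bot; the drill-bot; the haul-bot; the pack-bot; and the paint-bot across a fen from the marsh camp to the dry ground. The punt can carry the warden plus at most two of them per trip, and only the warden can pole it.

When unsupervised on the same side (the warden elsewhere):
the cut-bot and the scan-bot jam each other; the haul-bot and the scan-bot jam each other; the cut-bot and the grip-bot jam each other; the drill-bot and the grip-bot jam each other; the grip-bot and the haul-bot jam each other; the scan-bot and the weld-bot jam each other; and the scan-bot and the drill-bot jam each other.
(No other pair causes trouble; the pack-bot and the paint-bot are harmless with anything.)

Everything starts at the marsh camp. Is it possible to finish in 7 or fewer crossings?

No

Counting alone: the warden can take at most 2 across per trip to the dry ground, so moving all 8 needs at least 4 loaded trips out, with a return between consecutive ones — at least 7 crossings.
The safety rule pushes this higher. Following every safe sequence of crossings, the most of the 8 that can be at the dry ground as the punt arrives there on crossing 7 is 6 — never all 8.
So the move cannot be finished within 7 crossings. (The shortest complete plan takes 9:)
1. Warden goes to the dry ground with the grip-bot and the scan-bot.
2. Warden goes back to the marsh camp alone.
3. Warden goes to the dry ground with the cut-bot and the weld-bot.
4. Warden goes back to the marsh camp with the grip-bot and the scan-bot.
5. Warden goes to the dry ground with the drill-bot and the haul-bot.
6. Warden goes back to the marsh camp alone.
7. Warden goes to the dry ground with the pack-bot and the paint-bot.
8. Warden goes back to the marsh camp alone.
9. Warden goes to the dry ground with the grip-bot and the scan-bot.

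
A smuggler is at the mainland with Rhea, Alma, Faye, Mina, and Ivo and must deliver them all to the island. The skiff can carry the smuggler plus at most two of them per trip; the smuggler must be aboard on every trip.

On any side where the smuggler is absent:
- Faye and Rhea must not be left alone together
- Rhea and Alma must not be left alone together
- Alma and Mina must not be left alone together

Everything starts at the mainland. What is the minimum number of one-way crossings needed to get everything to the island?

5

Counting alone: the smuggler can take at most 2 across per trip to the island, so moving all 5 needs at least 3 loaded trips out, with a return between consecutive ones — at least 5 crossings.
The plan below uses exactly 5 crossings, so it is optimal:
1. Smuggler goes to the island with Alma and Rhea.  [the mainland: Faye, Ivo, Mina | the island: Alma, Rhea]
2. Smuggler goes back to the mainland with Rhea.  [the mainland: Faye, Ivo, Mina, Rhea | the island: Alma]
3. Smuggler goes to the island with Faye and Ivo.  [the mainland: Mina, Rhea | the island: Alma, Faye, Ivo]
4. Smuggler goes back to the mainland alone.  [the mainland: Mina, Rhea | the island: Alma, Faye, Ivo]
5. Smuggler goes to the island with Mina and Rhea.  [the mainland: — | the island: Alma, Faye, Ivo, Mina, Rhea]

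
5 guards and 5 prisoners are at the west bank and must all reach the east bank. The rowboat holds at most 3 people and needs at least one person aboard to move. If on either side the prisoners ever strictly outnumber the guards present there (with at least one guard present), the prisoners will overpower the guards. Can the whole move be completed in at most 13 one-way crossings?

Yes — this plan uses 11 crossings (≤ 13):
1. 2 prisoners → the east bank.  (the west bank: 5G 3P; the east bank: 0G 2P)
2. 1 prisoner ← the west bank.  (the west bank: 5G 4P; the east bank: 0G 1P)
3. 3 prisoners → the east bank.  (the west bank: 5G 1P; the east bank: 0G 4P)
4. 1 prisoner ← the west bank.  (the west bank: 5G 2P; the east bank: 0G 3P)
5. 3 guards → the east bank.  (the west bank: 2G 2P; the east bank: 3G 3P)
6. 1 guard and 1 prisoner ← the west bank.  (the west bank: 3G 3P; the east bank: 2G 2P)
7. 3 guards → the east bank.  (the west bank: 0G 3P; the east bank: 5G 2P)
8. 1 prisoner ← the west bank.  (the west bank: 0G 4P; the east bank: 5G 1P)
9. 2 prisoners → the east bank.  (the west bank: 0G 2P; the east bank: 5G 3P)
10. 1 prisoner ← the west bank.  (the west bank: 0G 3P; the east bank: 5G 2P)
11. 3 prisoners → the east bank.  (the west bank: 0G 0P; the east bank: 5G 5P)

Yes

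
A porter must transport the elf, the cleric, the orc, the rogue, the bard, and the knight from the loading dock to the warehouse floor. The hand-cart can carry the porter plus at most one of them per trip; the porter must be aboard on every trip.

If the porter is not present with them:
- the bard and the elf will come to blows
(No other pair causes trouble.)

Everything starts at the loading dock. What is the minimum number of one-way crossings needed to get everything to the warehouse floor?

11

Counting alone: the porter can take at most 1 across per trip to the warehouse floor, so moving all 6 needs at least 6 loaded trips out, with a return between consecutive ones — at least 11 crossings.
The plan below uses exactly 11 crossings, so it is optimal:
1. Porter goes to the warehouse floor with the elf.  [the loading dock: the bard, the cleric, the knight, the orc, the rogue | the warehouse floor: the elf]
2. Porter goes back to the loading dock alone.  [the loading dock: the bard, the cleric, the knight, the orc, the rogue | the warehouse floor: the elf]
3. Porter goes to the warehouse floor with the cleric.  [the loading dock: the bard, the knight, the orc, the rogue | the warehouse floor: the cleric, the elf]
4. Porter goes back to the loading dock alone.  [the loading dock: the bard, the knight, the orc, the rogue | the warehouse floor: the cleric, the elf]
5. Porter goes to the warehouse floor with the orc.  [the loading dock: the bard, the knight, the rogue | the warehouse floor: the cleric, the elf, the orc]
6. Porter goes back to the loading dock alone.  [the loading dock: the bard, the knight, the rogue | the warehouse floor: the cleric, the elf, the orc]
7. Porter goes to the warehouse floor with the rogue.  [the loading dock: the bard, the knight | the warehouse floor: the cleric, the elf, the orc, the rogue]
8. Porter goes back to the loading dock alone.  [the loading dock: the bard, the knight | the warehouse floor: the cleric, the elf, the orc, the rogue]
9. Porter goes to the warehouse floor with the knight.  [the loading dock: the bard | the warehouse floor: the cleric, the elf, the knight, the orc, the rogue]
10. Porter goes back to the loading dock alone.  [the loading dock: the bard | the warehouse floor: the cleric, the elf, the knight, the orc, the rogue]
11. Porter goes to the warehouse floor with the bard.  [the loading dock: — | the warehouse floor: the bard, the cleric, the elf, the knight, the orc, the rogue]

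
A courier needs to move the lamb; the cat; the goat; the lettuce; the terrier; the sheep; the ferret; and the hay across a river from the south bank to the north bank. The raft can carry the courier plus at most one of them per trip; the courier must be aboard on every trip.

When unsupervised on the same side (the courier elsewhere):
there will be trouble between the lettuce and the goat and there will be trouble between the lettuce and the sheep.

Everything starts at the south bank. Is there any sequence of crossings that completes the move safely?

Yes

1. Courier goes to the north bank with the lettuce.  [the south bank: the cat, the ferret, the goat, the hay, the lamb, the sheep, the terrier | the north bank: the lettuce]
2. Courier goes back to the south bank alone.  [the south bank: the cat, the ferret, the goat, the hay, the lamb, the sheep, the terrier | the north bank: the lettuce]
3. Courier goes to the north bank with the lamb.  [the south bank: the cat, the ferret, the goat, the hay, the sheep, the terrier | the north bank: the lamb, the lettuce]
4. Courier goes back to the south bank alone.  [the south bank: the cat, the ferret, the goat, the hay, the sheep, the terrier | the north bank: the lamb, the lettuce]
5. Courier goes to the north bank with the cat.  [the south bank: the ferret, the goat, the hay, the sheep, the terrier | the north bank: the cat, the lamb, the lettuce]
6. Courier goes back to the south bank alone.  [the south bank: the ferret, the goat, the hay, the sheep, the terrier | the north bank: the cat, the lamb, the lettuce]
7. Courier goes to the north bank with the goat.  [the south bank: the ferret, the hay, the sheep, the terrier | the north bank: the cat, the goat, the lamb, the lettuce]
8. Courier goes back to the south bank with the lettuce.  [the south bank: the ferret, the hay, the lettuce, the sheep, the terrier | the north bank: the cat, the goat, the lamb]
9. Courier goes to the north bank with the sheep.  [the south bank: the ferret, the hay, the lettuce, the terrier | the north bank: the cat, the goat, the lamb, the sheep]
10. Courier goes back to the south bank alone.  [the south bank: the ferret, the hay, the lettuce, the terrier | the north bank: the cat, the goat, the lamb, the sheep]
11. Courier goes to the north bank with the terrier.  [the south bank: the ferret, the hay, the lettuce | the north bank: the cat, the goat, the lamb, the sheep, the terrier]
12. Courier goes back to the south bank alone.  [the south bank: the ferret, the hay, the lettuce | the north bank: the cat, the goat, the lamb, the sheep, the terrier]
13. Courier goes to the north bank with the ferret.  [the south bank: the hay, the lettuce | the north bank: the cat, the ferret, the goat, the lamb, the sheep, the terrier]
14. Courier goes back to the south bank alone.  [the south bank: the hay, the lettuce | the north bank: the cat, the ferret, the goat, the lamb, the sheep, the terrier]
15. Courier goes to the north bank with the hay.  [the south bank: the lettuce | the north bank: the cat, the ferret, the goat, the hay, the lamb, the sheep, the terrier]
16. Courier goes back to the south bank alone.  [the south bank: the lettuce | the north bank: the cat, the ferret, the goat, the hay, the lamb, the sheep, the terrier]
17. Courier goes to the north bank with the lettuce.  [the south bank: — | the north bank: the cat, the ferret, the goat, the hay, the lamb, the lettuce, the sheep, the terrier]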